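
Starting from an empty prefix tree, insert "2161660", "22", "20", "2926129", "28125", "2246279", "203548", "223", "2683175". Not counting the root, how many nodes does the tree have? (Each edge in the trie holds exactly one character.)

Insert word by word; a character creates a node only if that edge doesn't already exist:
  "2161660" → 7 new (2, 1, 6, 1, 6, 6, 0)
  "22" → prefix "2" already present; 1 new (2)
  "20" → prefix "2" already present; 1 new (0)
  "2926129" → prefix "2" already present; 6 new (9, 2, 6, 1, 2, 9)
  "28125" → prefix "2" already present; 4 new (8, 1, 2, 5)
  "2246279" → prefix "22" already present; 5 new (4, 6, 2, 7, 9)
  "203548" → prefix "20" already present; 4 new (3, 5, 4, 8)
  "223" → prefix "22" already present; 1 new (3)
  "2683175" → prefix "2" already present; 6 new (6, 8, 3, 1, 7, 5)
Total nodes = 7 + 1 + 1 + 6 + 4 + 5 + 4 + 1 + 6 = 35

35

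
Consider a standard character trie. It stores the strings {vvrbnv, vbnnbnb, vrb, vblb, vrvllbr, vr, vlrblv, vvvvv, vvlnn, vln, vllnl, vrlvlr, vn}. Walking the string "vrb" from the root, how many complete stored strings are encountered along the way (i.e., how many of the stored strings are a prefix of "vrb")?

2

Check each prefix of "vrb" against the stored set — each match is an end-marker on the path.
Prefixes of the query that are stored words: "vr", "vrb"
Count: 2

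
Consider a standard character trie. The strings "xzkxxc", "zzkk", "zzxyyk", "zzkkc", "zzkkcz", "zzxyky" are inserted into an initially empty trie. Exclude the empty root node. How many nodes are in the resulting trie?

18

Count nodes per top-level branch (shared prefixes stored once):
  'x'-branch (xzkxxc): 6 nodes
  'z'-branch (zzkk, zzkkc, zzkkcz, zzxyky, zzxyyk): 12 nodes
Sum: 18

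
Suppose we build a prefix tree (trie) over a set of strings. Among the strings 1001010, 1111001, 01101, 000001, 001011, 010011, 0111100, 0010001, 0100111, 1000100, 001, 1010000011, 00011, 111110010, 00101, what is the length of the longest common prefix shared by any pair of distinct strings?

Equivalently: take the maximum, over all pairs, of their longest common prefix length.
e.g. "010011" and "0100111" share the prefix "010011" of length 6; no pair shares a longer one.
Longest shared-prefix length: 6

6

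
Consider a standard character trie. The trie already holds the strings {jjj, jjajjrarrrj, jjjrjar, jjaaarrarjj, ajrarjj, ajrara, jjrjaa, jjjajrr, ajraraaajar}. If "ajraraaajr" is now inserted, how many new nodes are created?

The longest prefix of "ajraraaajr" already in the trie is "ajraraaaj" (length 9).
New nodes needed: |"ajraraaajr"| − 9 = 10 − 9 = 1.

1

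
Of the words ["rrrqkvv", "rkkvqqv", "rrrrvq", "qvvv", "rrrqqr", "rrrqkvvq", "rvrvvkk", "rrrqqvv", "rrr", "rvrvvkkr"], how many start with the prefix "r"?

9

Traverse to the node for "r", then collect every word in that subtree.
Words under "r": rkkvqqv, rrr, rrrqkvv, rrrqkvvq, rrrqqr, rrrqqvv, rrrrvq, rvrvvkk, rvrvvkkr
Count: 9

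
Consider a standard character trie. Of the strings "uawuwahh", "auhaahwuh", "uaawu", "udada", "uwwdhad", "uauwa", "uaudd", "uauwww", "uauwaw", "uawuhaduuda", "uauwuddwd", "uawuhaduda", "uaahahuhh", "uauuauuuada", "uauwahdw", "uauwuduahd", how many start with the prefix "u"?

Filter for entries beginning with "u":
Matches: "uaahahuhh", "uaawu", "uaudd", "uauuauuuada", "uauwa", "uauwahdw", "uauwaw", "uauwuddwd", "uauwuduahd", "uauwww", "uawuhaduda", "uawuhaduuda", "uawuwahh", "udada", "uwwdhad"
Count: 15

15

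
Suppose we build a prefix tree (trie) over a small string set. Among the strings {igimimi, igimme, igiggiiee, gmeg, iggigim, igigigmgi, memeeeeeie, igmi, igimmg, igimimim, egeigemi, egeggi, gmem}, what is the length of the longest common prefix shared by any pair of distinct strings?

Look for the deepest trie node that still has at least two words in its subtree.
"igimimi" and "igimimim" agree on "igimimi" (7 characters) before diverging; nothing deeper is shared.
Longest shared-prefix length: 7

7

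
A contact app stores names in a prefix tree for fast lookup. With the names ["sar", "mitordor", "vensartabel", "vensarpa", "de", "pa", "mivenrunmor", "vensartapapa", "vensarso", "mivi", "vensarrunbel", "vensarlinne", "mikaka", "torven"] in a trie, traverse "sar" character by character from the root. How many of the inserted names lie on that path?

Check each prefix of "sar" against the stored set — each match is an end-marker on the path.
Prefixes of the query that are stored words: "sar"
Count: 1

1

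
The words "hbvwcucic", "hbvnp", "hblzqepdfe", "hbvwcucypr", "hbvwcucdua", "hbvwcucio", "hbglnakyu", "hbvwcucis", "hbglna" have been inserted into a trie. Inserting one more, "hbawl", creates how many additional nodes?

3

Walking "hbawl" from the root, the first 2 characters ("hb") follow existing edges; "a" is the first miss.
Each of the 3 remaining characters creates one node.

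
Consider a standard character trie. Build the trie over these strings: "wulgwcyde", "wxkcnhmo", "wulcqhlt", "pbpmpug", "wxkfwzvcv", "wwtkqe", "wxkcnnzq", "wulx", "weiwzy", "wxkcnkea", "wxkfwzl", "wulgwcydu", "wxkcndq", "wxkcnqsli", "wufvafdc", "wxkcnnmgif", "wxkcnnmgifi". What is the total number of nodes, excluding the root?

For each word, the new-node count is its length minus the longest prefix already in the trie:
  "wulgwcyde" → 9 new (w, u, l, g, w, c, y, d, e)
  "wxkcnhmo" → prefix "w" already present; 7 new (x, k, c, n, h, m, o)
  "wulcqhlt" → prefix "wul" already present; 5 new (c, q, h, l, t)
  "pbpmpug" → 7 new (p, b, p, m, p, u, g)
  "wxkfwzvcv" → prefix "wxk" already present; 6 new (f, w, z, v, c, v)
  "wwtkqe" → prefix "w" already present; 5 new (w, t, k, q, e)
  "wxkcnnzq" → prefix "wxkcn" already present; 3 new (n, z, q)
  "wulx" → prefix "wul" already present; 1 new (x)
  "weiwzy" → prefix "w" already present; 5 new (e, i, w, z, y)
  "wxkcnkea" → prefix "wxkcn" already present; 3 new (k, e, a)
  "wxkfwzl" → prefix "wxkfwz" already present; 1 new (l)
  "wulgwcydu" → prefix "wulgwcyd" already present; 1 new (u)
  "wxkcndq" → prefix "wxkcn" already present; 2 new (d, q)
  "wxkcnqsli" → prefix "wxkcn" already present; 4 new (q, s, l, i)
  "wufvafdc" → prefix "wu" already present; 6 new (f, v, a, f, d, c)
  "wxkcnnmgif" → prefix "wxkcnn" already present; 4 new (m, g, i, f)
  "wxkcnnmgifi" → prefix "wxkcnnmgif" already present; 1 new (i)
Total nodes = 9 + 7 + 5 + 7 + 6 + 5 + 3 + 1 + 5 + 3 + 1 + 1 + 2 + 4 + 6 + 4 + 1 = 70

70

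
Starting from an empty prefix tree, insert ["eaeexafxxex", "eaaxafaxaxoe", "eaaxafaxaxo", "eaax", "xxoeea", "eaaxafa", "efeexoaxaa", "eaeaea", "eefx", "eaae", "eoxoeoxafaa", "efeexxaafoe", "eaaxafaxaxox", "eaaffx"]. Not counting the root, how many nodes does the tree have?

63

Insert word by word; a character creates a node only if that edge doesn't already exist:
  "eaeexafxxex" → 11 new (e, a, e, e, x, a, f, x, x, e, x)
  "eaaxafaxaxoe" → prefix "ea" already present; 10 new (a, x, a, f, a, x, a, x, o, e)
  "eaaxafaxaxo" → prefix "eaaxafaxaxo" already present; 0 new (none)
  "eaax" → prefix "eaax" already present; 0 new (none)
  "xxoeea" → 6 new (x, x, o, e, e, a)
  "eaaxafa" → prefix "eaaxafa" already present; 0 new (none)
  "efeexoaxaa" → prefix "e" already present; 9 new (f, e, e, x, o, a, x, a, a)
  "eaeaea" → prefix "eae" already present; 3 new (a, e, a)
  "eefx" → prefix "e" already present; 3 new (e, f, x)
  "eaae" → prefix "eaa" already present; 1 new (e)
  "eoxoeoxafaa" → prefix "e" already present; 10 new (o, x, o, e, o, x, a, f, a, a)
  "efeexxaafoe" → prefix "efeex" already present; 6 new (x, a, a, f, o, e)
  "eaaxafaxaxox" → prefix "eaaxafaxaxo" already present; 1 new (x)
  "eaaffx" → prefix "eaa" already present; 3 new (f, f, x)
Total nodes = 11 + 10 + 0 + 0 + 6 + 0 + 9 + 3 + 3 + 1 + 10 + 6 + 1 + 3 = 63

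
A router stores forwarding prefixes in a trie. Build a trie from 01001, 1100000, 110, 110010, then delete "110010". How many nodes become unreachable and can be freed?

2

After clearing the end-marker at "110010", prune upward until reaching a node still needed by another word.
The suffix "10" (2 nodes) is used only by "110010"; the node for "1100" still has the child "0", so pruning stops there.
Nodes removed: 2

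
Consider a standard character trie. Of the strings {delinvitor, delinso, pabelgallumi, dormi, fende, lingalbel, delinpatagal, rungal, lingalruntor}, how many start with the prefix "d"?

Filter for entries beginning with "d":
Matches: "delinpatagal", "delinso", "delinvitor", "dormi"
Count: 4

4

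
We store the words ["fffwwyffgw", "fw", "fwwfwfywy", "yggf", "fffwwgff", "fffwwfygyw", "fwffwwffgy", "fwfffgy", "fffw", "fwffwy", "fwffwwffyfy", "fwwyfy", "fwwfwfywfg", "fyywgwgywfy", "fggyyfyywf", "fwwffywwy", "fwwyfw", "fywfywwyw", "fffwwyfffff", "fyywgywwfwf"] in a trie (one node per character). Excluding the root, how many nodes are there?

For each word, the new-node count is its length minus the longest prefix already in the trie:
  "fffwwyffgw" → 10 new (f, f, f, w, w, y, f, f, g, w)
  "fw" → prefix "f" already present; 1 new (w)
  "fwwfwfywy" → prefix "fw" already present; 7 new (w, f, w, f, y, w, y)
  "yggf" → 4 new (y, g, g, f)
  "fffwwgff" → prefix "fffww" already present; 3 new (g, f, f)
  "fffwwfygyw" → prefix "fffww" already present; 5 new (f, y, g, y, w)
  "fwffwwffgy" → prefix "fw" already present; 8 new (f, f, w, w, f, f, g, y)
  "fwfffgy" → prefix "fwff" already present; 3 new (f, g, y)
  "fffw" → prefix "fffw" already present; 0 new (none)
  "fwffwy" → prefix "fwffw" already present; 1 new (y)
  "fwffwwffyfy" → prefix "fwffwwff" already present; 3 new (y, f, y)
  "fwwyfy" → prefix "fww" already present; 3 new (y, f, y)
  "fwwfwfywfg" → prefix "fwwfwfyw" already present; 2 new (f, g)
  "fyywgwgywfy" → prefix "f" already present; 10 new (y, y, w, g, w, g, y, w, f, y)
  "fggyyfyywf" → prefix "f" already present; 9 new (g, g, y, y, f, y, y, w, f)
  "fwwffywwy" → prefix "fwwf" already present; 5 new (f, y, w, w, y)
  "fwwyfw" → prefix "fwwyf" already present; 1 new (w)
  "fywfywwyw" → prefix "fy" already present; 7 new (w, f, y, w, w, y, w)
  "fffwwyfffff" → prefix "fffwwyff" already present; 3 new (f, f, f)
  "fyywgywwfwf" → prefix "fyywg" already present; 6 new (y, w, w, f, w, f)
Total nodes = 10 + 1 + 7 + 4 + 3 + 5 + 8 + 3 + 0 + 1 + 3 + 3 + 2 + 10 + 9 + 5 + 1 + 7 + 3 + 6 = 91

91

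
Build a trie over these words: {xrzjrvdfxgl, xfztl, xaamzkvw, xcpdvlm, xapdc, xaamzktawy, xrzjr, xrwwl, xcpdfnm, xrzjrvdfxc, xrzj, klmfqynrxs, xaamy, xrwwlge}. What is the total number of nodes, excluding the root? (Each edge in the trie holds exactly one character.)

55

For each word, the new-node count is its length minus the longest prefix already in the trie:
  "xrzjrvdfxgl" → 11 new (x, r, z, j, r, v, d, f, x, g, l)
  "xfztl" → prefix "x" already present; 4 new (f, z, t, l)
  "xaamzkvw" → prefix "x" already present; 7 new (a, a, m, z, k, v, w)
  "xcpdvlm" → prefix "x" already present; 6 new (c, p, d, v, l, m)
  "xapdc" → prefix "xa" already present; 3 new (p, d, c)
  "xaamzktawy" → prefix "xaamzk" already present; 4 new (t, a, w, y)
  "xrzjr" → prefix "xrzjr" already present; 0 new (none)
  "xrwwl" → prefix "xr" already present; 3 new (w, w, l)
  "xcpdfnm" → prefix "xcpd" already present; 3 new (f, n, m)
  "xrzjrvdfxc" → prefix "xrzjrvdfx" already present; 1 new (c)
  "xrzj" → prefix "xrzj" already present; 0 new (none)
  "klmfqynrxs" → 10 new (k, l, m, f, q, y, n, r, x, s)
  "xaamy" → prefix "xaam" already present; 1 new (y)
  "xrwwlge" → prefix "xrwwl" already present; 2 new (g, e)
Total nodes = 11 + 4 + 7 + 6 + 3 + 4 + 0 + 3 + 3 + 1 + 0 + 10 + 1 + 2 = 55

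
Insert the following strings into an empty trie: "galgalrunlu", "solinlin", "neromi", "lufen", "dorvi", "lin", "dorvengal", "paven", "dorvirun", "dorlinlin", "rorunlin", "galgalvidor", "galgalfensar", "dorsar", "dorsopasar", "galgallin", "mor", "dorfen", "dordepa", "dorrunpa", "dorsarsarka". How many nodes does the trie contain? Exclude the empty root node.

107

Count nodes per top-level branch (shared prefixes stored once):
  'd'-branch (dordepa, dorfen, dorlinlin, dorrunpa, dorsar, dorsarsarka, dorsopasar, dorvengal, dorvi, dorvirun): 45 nodes
  'g'-branch (galgalfensar, galgallin, galgalrunlu, galgalvidor): 25 nodes
  'l'-branch (lin, lufen): 7 nodes
  'm'-branch (mor): 3 nodes
  'n'-branch (neromi): 6 nodes
  'p'-branch (paven): 5 nodes
  'r'-branch (rorunlin): 8 nodes
  's'-branch (solinlin): 8 nodes
Sum: 107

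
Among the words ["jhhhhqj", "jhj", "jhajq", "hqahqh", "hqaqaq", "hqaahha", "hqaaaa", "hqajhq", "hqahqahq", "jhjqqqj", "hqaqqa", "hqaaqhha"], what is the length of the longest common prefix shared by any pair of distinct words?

The deepest shared node is where two words last agree before diverging.
"hqahqahq" and "hqahqh" agree on "hqahq" (5 characters) before diverging; nothing deeper is shared.
Longest shared-prefix length: 5

5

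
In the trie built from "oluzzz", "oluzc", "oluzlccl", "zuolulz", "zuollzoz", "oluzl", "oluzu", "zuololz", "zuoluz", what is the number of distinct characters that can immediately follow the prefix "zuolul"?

Follow the path "zuolul" to its node, then look at its outgoing edges.
Distinct next characters after "zuolul": z.
That node has 1 child edge.

1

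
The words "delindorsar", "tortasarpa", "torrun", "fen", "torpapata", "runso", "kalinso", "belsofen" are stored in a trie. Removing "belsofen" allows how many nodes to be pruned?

After clearing the end-marker at "belsofen", prune upward until reaching a node still needed by another word.
No other word shares any prefix with "belsofen", so all 8 of its nodes go.
Nodes removed: 8

8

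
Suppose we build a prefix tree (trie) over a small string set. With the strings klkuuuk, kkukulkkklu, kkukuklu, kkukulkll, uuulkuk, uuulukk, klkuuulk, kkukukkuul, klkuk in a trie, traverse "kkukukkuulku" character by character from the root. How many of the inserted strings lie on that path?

1

Traverse "kkukukkuulku" character by character; count nodes along the way that are marked as word ends.
Prefixes of the query that are stored words: "kkukukkuul"
Count: 1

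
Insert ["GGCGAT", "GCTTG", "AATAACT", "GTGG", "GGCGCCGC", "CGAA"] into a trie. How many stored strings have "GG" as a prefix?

2

Filter for entries beginning with "GG":
Matches: "GGCGAT", "GGCGCCGC"
Count: 2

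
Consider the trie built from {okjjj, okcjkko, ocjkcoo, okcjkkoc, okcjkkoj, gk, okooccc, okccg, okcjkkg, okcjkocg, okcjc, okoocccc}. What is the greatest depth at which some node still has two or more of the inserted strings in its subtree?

7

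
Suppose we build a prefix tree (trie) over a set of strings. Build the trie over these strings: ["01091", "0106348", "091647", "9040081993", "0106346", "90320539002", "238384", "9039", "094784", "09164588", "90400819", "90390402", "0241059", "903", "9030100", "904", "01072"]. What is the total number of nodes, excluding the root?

64

Trace insertions, counting only characters that open a new branch:
  "01091" → 5 new (0, 1, 0, 9, 1)
  "0106348" → prefix "010" already present; 4 new (6, 3, 4, 8)
  "091647" → prefix "0" already present; 5 new (9, 1, 6, 4, 7)
  "9040081993" → 10 new (9, 0, 4, 0, 0, 8, 1, 9, 9, 3)
  "0106346" → prefix "010634" already present; 1 new (6)
  "90320539002" → prefix "90" already present; 9 new (3, 2, 0, 5, 3, 9, 0, 0, 2)
  "238384" → 6 new (2, 3, 8, 3, 8, 4)
  "9039" → prefix "903" already present; 1 new (9)
  "094784" → prefix "09" already present; 4 new (4, 7, 8, 4)
  "09164588" → prefix "09164" already present; 3 new (5, 8, 8)
  "90400819" → prefix "90400819" already present; 0 new (none)
  "90390402" → prefix "9039" already present; 4 new (0, 4, 0, 2)
  "0241059" → prefix "0" already present; 6 new (2, 4, 1, 0, 5, 9)
  "903" → prefix "903" already present; 0 new (none)
  "9030100" → prefix "903" already present; 4 new (0, 1, 0, 0)
  "904" → prefix "904" already present; 0 new (none)
  "01072" → prefix "010" already present; 2 new (7, 2)
Total nodes = 5 + 4 + 5 + 10 + 1 + 9 + 6 + 1 + 4 + 3 + 0 + 4 + 6 + 0 + 4 + 0 + 2 = 64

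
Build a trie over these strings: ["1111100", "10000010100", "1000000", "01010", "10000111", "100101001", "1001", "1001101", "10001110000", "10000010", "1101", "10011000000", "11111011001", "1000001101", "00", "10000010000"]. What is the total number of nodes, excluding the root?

61

Count nodes per top-level branch (shared prefixes stored once):
  '0'-branch (00, 01010): 6 nodes
  '1'-branch (1000000, 10000010, 10000010000, 10000010100, 1000001101, 10000111, 10001110000, 1001, 100101001, 10011000000, 1001101, 1101, 1111100, 11111011001): 55 nodes
Sum: 61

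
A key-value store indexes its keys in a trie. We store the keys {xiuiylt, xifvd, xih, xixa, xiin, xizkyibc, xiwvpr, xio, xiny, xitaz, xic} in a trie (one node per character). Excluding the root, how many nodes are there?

Insert word by word; a character creates a node only if that edge doesn't already exist:
  "xiuiylt" → 7 new (x, i, u, i, y, l, t)
  "xifvd" → prefix "xi" already present; 3 new (f, v, d)
  "xih" → prefix "xi" already present; 1 new (h)
  "xixa" → prefix "xi" already present; 2 new (x, a)
  "xiin" → prefix "xi" already present; 2 new (i, n)
  "xizkyibc" → prefix "xi" already present; 6 new (z, k, y, i, b, c)
  "xiwvpr" → prefix "xi" already present; 4 new (w, v, p, r)
  "xio" → prefix "xi" already present; 1 new (o)
  "xiny" → prefix "xi" already present; 2 new (n, y)
  "xitaz" → prefix "xi" already present; 3 new (t, a, z)
  "xic" → prefix "xi" already present; 1 new (c)
Total nodes = 7 + 3 + 1 + 2 + 2 + 6 + 4 + 1 + 2 + 3 + 1 = 32

32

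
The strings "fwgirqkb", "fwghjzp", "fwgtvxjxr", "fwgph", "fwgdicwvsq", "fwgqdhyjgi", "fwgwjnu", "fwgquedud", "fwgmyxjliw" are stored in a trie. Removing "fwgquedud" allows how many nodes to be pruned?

5

A node on "fwgquedud"'s path can go only if nothing else ends at it or branches off below it.
The suffix "uedud" (5 nodes) is used only by "fwgquedud"; the node for "fwgq" still has the child "d", so pruning stops there.
Nodes removed: 5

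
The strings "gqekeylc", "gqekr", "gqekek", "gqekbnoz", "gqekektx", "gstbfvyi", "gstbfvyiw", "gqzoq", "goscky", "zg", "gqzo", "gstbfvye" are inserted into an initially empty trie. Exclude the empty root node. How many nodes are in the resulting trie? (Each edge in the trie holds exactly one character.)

35

Trie structure (* marks end of a word):
(root)
├─ g
│  ├─ o
│  │  └─ s
│  │     └─ c
│  │        └─ k
│  │           └─ y *
│  ├─ q
│  │  ├─ e
│  │  │  └─ k
│  │  │     ├─ b
│  │  │     │  └─ n
│  │  │     │     └─ o
│  │  │     │        └─ z *
│  │  │     ├─ e
│  │  │     │  ├─ k *
│  │  │     │  │  └─ t
│  │  │     │  │     └─ x *
│  │  │     │  └─ y
│  │  │     │     └─ l
│  │  │     │        └─ c *
│  │  │     └─ r *
│  │  └─ z
│  │     └─ o *
│  │        └─ q *
│  └─ s
│     └─ t
│        └─ b
│           └─ f
│              └─ v
│                 └─ y
│                    ├─ e *
│                    └─ i *
│                       └─ w *
└─ z
   └─ g *
Counting every labelled node above: 35.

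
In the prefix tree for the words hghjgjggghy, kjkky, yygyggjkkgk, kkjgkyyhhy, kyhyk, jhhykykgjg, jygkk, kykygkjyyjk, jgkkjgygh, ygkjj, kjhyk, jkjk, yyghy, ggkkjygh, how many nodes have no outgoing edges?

A leaf is a node with no children — equivalently, the end of a word that is not a proper prefix of any other stored word.
Those words: "ggkkjygh", "hghjgjggghy", "jgkkjgygh", "jhhykykgjg", "jkjk", "jygkk", "kjhyk", "kjkky", "kkjgkyyhhy", "kyhyk", "kykygkjyyjk", "ygkjj", "yyghy", "yygyggjkkgk"
Leaf count: 14

14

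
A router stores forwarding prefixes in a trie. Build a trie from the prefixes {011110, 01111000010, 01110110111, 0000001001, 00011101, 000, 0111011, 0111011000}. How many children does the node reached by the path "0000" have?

Walk "0000" from the root, arriving at one node.
Characters that immediately follow "0000" among the stored strings: {0}.
That node has 1 child edge.

1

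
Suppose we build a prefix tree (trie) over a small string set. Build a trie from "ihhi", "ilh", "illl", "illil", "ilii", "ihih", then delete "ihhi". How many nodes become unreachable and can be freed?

2

A node on "ihhi"'s path can go only if nothing else ends at it or branches off below it.
The suffix "hi" (2 nodes) is used only by "ihhi"; the node for "ih" still has the child "i", so pruning stops there.
Nodes removed: 2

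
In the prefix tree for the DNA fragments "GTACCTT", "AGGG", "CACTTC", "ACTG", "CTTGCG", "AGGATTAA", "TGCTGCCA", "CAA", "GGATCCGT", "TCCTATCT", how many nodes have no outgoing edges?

10

A leaf is a node with no children — equivalently, the end of a word that is not a proper prefix of any other stored word.
Those words: "ACTG", "AGGATTAA", "AGGG", "CAA", "CACTTC", "CTTGCG", "GGATCCGT", "GTACCTT", "TCCTATCT", "TGCTGCCA"
Leaf count: 10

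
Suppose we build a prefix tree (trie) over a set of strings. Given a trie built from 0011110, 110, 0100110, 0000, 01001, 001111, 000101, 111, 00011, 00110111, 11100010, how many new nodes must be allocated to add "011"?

1

Walking "011" from the root, the first 2 characters ("01") follow existing edges; "1" is the first miss.
Each of the 1 remaining characters creates one node.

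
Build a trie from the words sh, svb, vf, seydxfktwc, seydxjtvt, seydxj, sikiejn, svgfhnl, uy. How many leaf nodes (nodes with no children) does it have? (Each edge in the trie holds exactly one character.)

A leaf is a node with no children — equivalently, the end of a word that is not a proper prefix of any other stored word.
Those words: "seydxfktwc", "seydxjtvt", "sh", "sikiejn", "svb", "svgfhnl", "uy", "vf"
Leaf count: 8

8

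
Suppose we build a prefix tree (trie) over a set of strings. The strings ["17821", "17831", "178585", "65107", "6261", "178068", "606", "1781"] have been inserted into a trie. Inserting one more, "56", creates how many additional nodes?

"56" shares no prefix with any stored word, so all 2 characters open new nodes.
2 − 0 = 2 new nodes.

2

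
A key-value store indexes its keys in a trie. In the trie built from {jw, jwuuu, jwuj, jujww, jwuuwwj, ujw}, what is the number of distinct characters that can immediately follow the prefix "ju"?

The children of the "ju" node are the distinct next characters among strings starting with "ju".
Characters that immediately follow "ju" among the stored strings: {j}.
That node has 1 child edge.

1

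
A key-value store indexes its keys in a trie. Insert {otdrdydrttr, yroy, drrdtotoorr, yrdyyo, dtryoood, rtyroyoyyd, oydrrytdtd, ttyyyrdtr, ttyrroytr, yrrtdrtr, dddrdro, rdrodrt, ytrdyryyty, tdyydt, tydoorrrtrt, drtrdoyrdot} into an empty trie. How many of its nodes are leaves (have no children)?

Leaves are exactly the stored words that no other stored word extends.
Those words: "dddrdro", "drrdtotoorr", "drtrdoyrdot", "dtryoood", "otdrdydrttr", "oydrrytdtd", "rdrodrt", "rtyroyoyyd", "tdyydt", "ttyrroytr", "ttyyyrdtr", "tydoorrrtrt", "yrdyyo", "yroy", "yrrtdrtr", "ytrdyryyty"
Leaf count: 16

16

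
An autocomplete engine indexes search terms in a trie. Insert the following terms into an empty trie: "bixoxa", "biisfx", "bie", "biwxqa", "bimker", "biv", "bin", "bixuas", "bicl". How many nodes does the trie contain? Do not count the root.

Trace insertions, counting only characters that open a new branch:
  "bixoxa" → 6 new (b, i, x, o, x, a)
  "biisfx" → prefix "bi" already present; 4 new (i, s, f, x)
  "bie" → prefix "bi" already present; 1 new (e)
  "biwxqa" → prefix "bi" already present; 4 new (w, x, q, a)
  "bimker" → prefix "bi" already present; 4 new (m, k, e, r)
  "biv" → prefix "bi" already present; 1 new (v)
  "bin" → prefix "bi" already present; 1 new (n)
  "bixuas" → prefix "bix" already present; 3 new (u, a, s)
  "bicl" → prefix "bi" already present; 2 new (c, l)
Total nodes = 6 + 4 + 1 + 4 + 4 + 1 + 1 + 3 + 2 = 26

26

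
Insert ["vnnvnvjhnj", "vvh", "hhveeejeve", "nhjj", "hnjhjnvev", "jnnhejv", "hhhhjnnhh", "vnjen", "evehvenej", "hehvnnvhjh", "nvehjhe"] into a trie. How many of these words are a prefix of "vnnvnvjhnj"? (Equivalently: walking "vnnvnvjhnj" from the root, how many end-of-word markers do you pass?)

1

Check each prefix of "vnnvnvjhnj" against the stored set — each match is an end-marker on the path.
Prefixes of the query that are stored words: "vnnvnvjhnj"
Count: 1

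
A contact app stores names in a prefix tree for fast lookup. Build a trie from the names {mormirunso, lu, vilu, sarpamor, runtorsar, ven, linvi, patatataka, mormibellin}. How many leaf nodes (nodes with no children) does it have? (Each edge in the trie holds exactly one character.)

A leaf is a node with no children — equivalently, the end of a word that is not a proper prefix of any other stored word.
Those words: "linvi", "lu", "mormibellin", "mormirunso", "patatataka", "runtorsar", "sarpamor", "ven", "vilu"
Leaf count: 9

9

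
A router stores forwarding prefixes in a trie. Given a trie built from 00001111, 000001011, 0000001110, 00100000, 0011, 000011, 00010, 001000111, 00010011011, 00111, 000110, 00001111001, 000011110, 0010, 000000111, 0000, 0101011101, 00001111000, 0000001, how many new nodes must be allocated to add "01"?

Every character of "01" already lies on an existing path (it is a prefix of some stored word).
No new nodes are needed: 0.

0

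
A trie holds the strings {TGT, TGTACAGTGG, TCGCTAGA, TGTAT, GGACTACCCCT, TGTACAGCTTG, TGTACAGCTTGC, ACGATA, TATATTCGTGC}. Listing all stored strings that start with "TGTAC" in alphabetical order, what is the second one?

TGTACAGCTTGC

Words with prefix "TGTAC", in lexicographic order: "TGTACAGCTTG", "TGTACAGCTTGC", "TGTACAGTGG"
The 2nd is TGTACAGCTTGC.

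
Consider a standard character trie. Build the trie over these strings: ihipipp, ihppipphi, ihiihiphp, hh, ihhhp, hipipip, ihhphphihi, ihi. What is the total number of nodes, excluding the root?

38

For each word, the new-node count is its length minus the longest prefix already in the trie:
  "ihipipp" → 7 new (i, h, i, p, i, p, p)
  "ihppipphi" → prefix "ih" already present; 7 new (p, p, i, p, p, h, i)
  "ihiihiphp" → prefix "ihi" already present; 6 new (i, h, i, p, h, p)
  "hh" → 2 new (h, h)
  "ihhhp" → prefix "ih" already present; 3 new (h, h, p)
  "hipipip" → prefix "h" already present; 6 new (i, p, i, p, i, p)
  "ihhphphihi" → prefix "ihh" already present; 7 new (p, h, p, h, i, h, i)
  "ihi" → prefix "ihi" already present; 0 new (none)
Total nodes = 7 + 7 + 6 + 2 + 3 + 6 + 7 + 0 = 38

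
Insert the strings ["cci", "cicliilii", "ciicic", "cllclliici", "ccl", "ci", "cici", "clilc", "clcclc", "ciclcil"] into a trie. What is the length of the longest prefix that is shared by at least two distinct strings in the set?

Equivalently: take the maximum, over all pairs, of their longest common prefix length.
"ciclcil" and "cicliilii" agree on "cicl" (4 characters) before diverging; nothing deeper is shared.
Longest shared-prefix length: 4

4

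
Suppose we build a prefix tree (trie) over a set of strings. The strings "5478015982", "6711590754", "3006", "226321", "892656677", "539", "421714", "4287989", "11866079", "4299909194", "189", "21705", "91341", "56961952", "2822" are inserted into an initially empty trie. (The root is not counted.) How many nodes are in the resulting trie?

89

Trace insertions, counting only characters that open a new branch:
  "5478015982" → 10 new (5, 4, 7, 8, 0, 1, 5, 9, 8, 2)
  "6711590754" → 10 new (6, 7, 1, 1, 5, 9, 0, 7, 5, 4)
  "3006" → 4 new (3, 0, 0, 6)
  "226321" → 6 new (2, 2, 6, 3, 2, 1)
  "892656677" → 9 new (8, 9, 2, 6, 5, 6, 6, 7, 7)
  "539" → prefix "5" already present; 2 new (3, 9)
  "421714" → 6 new (4, 2, 1, 7, 1, 4)
  "4287989" → prefix "42" already present; 5 new (8, 7, 9, 8, 9)
  "11866079" → 8 new (1, 1, 8, 6, 6, 0, 7, 9)
  "4299909194" → prefix "42" already present; 8 new (9, 9, 9, 0, 9, 1, 9, 4)
  "189" → prefix "1" already present; 2 new (8, 9)
  "21705" → prefix "2" already present; 4 new (1, 7, 0, 5)
  "91341" → 5 new (9, 1, 3, 4, 1)
  "56961952" → prefix "5" already present; 7 new (6, 9, 6, 1, 9, 5, 2)
  "2822" → prefix "2" already present; 3 new (8, 2, 2)
Total nodes = 10 + 10 + 4 + 6 + 9 + 2 + 6 + 5 + 8 + 8 + 2 + 4 + 5 + 7 + 3 = 89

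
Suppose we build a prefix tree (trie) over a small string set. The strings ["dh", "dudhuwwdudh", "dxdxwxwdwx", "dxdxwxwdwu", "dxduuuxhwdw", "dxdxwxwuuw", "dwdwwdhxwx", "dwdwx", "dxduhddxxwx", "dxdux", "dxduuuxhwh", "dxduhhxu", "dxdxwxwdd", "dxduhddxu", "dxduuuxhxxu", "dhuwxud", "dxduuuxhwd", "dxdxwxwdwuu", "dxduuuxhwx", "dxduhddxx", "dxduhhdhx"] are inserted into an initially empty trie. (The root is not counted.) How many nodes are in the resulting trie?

70

Trace insertions, counting only characters that open a new branch:
  "dh" → 2 new (d, h)
  "dudhuwwdudh" → prefix "d" already present; 10 new (u, d, h, u, w, w, d, u, d, h)
  "dxdxwxwdwx" → prefix "d" already present; 9 new (x, d, x, w, x, w, d, w, x)
  "dxdxwxwdwu" → prefix "dxdxwxwdw" already present; 1 new (u)
  "dxduuuxhwdw" → prefix "dxd" already present; 8 new (u, u, u, x, h, w, d, w)
  "dxdxwxwuuw" → prefix "dxdxwxw" already present; 3 new (u, u, w)
  "dwdwwdhxwx" → prefix "d" already present; 9 new (w, d, w, w, d, h, x, w, x)
  "dwdwx" → prefix "dwdw" already present; 1 new (x)
  "dxduhddxxwx" → prefix "dxdu" already present; 7 new (h, d, d, x, x, w, x)
  "dxdux" → prefix "dxdu" already present; 1 new (x)
  "dxduuuxhwh" → prefix "dxduuuxhw" already present; 1 new (h)
  "dxduhhxu" → prefix "dxduh" already present; 3 new (h, x, u)
  "dxdxwxwdd" → prefix "dxdxwxwd" already present; 1 new (d)
  "dxduhddxu" → prefix "dxduhddx" already present; 1 new (u)
  "dxduuuxhxxu" → prefix "dxduuuxh" already present; 3 new (x, x, u)
  "dhuwxud" → prefix "dh" already present; 5 new (u, w, x, u, d)
  "dxduuuxhwd" → prefix "dxduuuxhwd" already present; 0 new (none)
  "dxdxwxwdwuu" → prefix "dxdxwxwdwu" already present; 1 new (u)
  "dxduuuxhwx" → prefix "dxduuuxhw" already present; 1 new (x)
  "dxduhddxx" → prefix "dxduhddxx" already present; 0 new (none)
  "dxduhhdhx" → prefix "dxduhh" already present; 3 new (d, h, x)
Total nodes = 2 + 10 + 9 + 1 + 8 + 3 + 9 + 1 + 7 + 1 + 1 + 3 + 1 + 1 + 3 + 5 + 0 + 1 + 1 + 0 + 3 = 70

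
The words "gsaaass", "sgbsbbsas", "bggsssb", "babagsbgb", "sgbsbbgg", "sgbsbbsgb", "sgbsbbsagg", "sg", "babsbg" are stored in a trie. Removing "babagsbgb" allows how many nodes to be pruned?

6

Walk "babagsbgb" from the leaf back toward the root, removing each node that no remaining word uses.
The suffix "agsbgb" (6 nodes) is used only by "babagsbgb"; the node for "bab" still has the child "s", so pruning stops there.
Nodes removed: 6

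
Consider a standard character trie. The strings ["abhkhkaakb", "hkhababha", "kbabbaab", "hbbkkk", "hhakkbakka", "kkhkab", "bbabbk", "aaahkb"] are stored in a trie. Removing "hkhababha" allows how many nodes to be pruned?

8

A node on "hkhababha"'s path can go only if nothing else ends at it or branches off below it.
The suffix "khababha" (8 nodes) is used only by "hkhababha"; the node for "h" still has the child "b", so pruning stops there.
Nodes removed: 8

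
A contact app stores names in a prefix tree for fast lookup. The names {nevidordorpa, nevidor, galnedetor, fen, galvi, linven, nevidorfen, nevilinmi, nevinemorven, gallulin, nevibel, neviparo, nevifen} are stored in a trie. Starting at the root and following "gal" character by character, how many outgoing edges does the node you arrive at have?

Walk "gal" from the root, arriving at one node.
Characters that immediately follow "gal" among the stored strings: {l, n, v}.
That node has 3 child edges.

3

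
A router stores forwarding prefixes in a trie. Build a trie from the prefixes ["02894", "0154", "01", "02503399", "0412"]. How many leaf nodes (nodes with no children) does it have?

Leaves are exactly the stored words that no other stored word extends.
Those words: "0154", "02503399", "02894", "0412"
Leaf count: 4

4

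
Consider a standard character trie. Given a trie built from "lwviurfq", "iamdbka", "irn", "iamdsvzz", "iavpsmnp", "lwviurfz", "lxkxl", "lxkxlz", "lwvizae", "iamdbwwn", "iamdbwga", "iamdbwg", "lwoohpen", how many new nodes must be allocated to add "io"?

Walking "io" from the root, the first 1 characters ("i") follow existing edges; "o" is the first miss.
So 2 − 1 = 1 new nodes.

1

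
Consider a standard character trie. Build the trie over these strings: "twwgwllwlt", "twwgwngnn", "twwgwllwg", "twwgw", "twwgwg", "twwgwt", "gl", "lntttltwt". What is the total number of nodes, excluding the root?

Insert word by word; a character creates a node only if that edge doesn't already exist:
  "twwgwllwlt" → 10 new (t, w, w, g, w, l, l, w, l, t)
  "twwgwngnn" → prefix "twwgw" already present; 4 new (n, g, n, n)
  "twwgwllwg" → prefix "twwgwllw" already present; 1 new (g)
  "twwgw" → prefix "twwgw" already present; 0 new (none)
  "twwgwg" → prefix "twwgw" already present; 1 new (g)
  "twwgwt" → prefix "twwgw" already present; 1 new (t)
  "gl" → 2 new (g, l)
  "lntttltwt" → 9 new (l, n, t, t, t, l, t, w, t)
Total nodes = 10 + 4 + 1 + 0 + 1 + 1 + 2 + 9 = 28

28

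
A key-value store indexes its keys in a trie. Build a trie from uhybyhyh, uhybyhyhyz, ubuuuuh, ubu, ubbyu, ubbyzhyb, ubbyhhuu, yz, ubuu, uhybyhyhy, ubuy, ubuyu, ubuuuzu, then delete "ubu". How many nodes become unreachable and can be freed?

0

Walk "ubu" from the leaf back toward the root, removing each node that no remaining word uses.
Every node on "ubu" is still needed (e.g. by "ubuuuuh"), so nothing is freed.
Nodes removed: 0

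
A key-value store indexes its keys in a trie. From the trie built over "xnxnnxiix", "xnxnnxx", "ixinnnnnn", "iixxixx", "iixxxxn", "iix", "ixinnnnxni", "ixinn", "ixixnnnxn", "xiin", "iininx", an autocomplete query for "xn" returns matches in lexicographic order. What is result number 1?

xnxnnxiix

DFS of the "xn" subtree visits, in order: "xnxnnxiix", "xnxnnxx"
Position 1: xnxnnxiix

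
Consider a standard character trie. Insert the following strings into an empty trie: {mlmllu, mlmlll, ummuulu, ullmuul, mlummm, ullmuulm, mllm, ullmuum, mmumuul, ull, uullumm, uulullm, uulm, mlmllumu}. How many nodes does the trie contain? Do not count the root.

47

For each word, the new-node count is its length minus the longest prefix already in the trie:
  "mlmllu" → 6 new (m, l, m, l, l, u)
  "mlmlll" → prefix "mlmll" already present; 1 new (l)
  "ummuulu" → 7 new (u, m, m, u, u, l, u)
  "ullmuul" → prefix "u" already present; 6 new (l, l, m, u, u, l)
  "mlummm" → prefix "ml" already present; 4 new (u, m, m, m)
  "ullmuulm" → prefix "ullmuul" already present; 1 new (m)
  "mllm" → prefix "ml" already present; 2 new (l, m)
  "ullmuum" → prefix "ullmuu" already present; 1 new (m)
  "mmumuul" → prefix "m" already present; 6 new (m, u, m, u, u, l)
  "ull" → prefix "ull" already present; 0 new (none)
  "uullumm" → prefix "u" already present; 6 new (u, l, l, u, m, m)
  "uulullm" → prefix "uul" already present; 4 new (u, l, l, m)
  "uulm" → prefix "uul" already present; 1 new (m)
  "mlmllumu" → prefix "mlmllu" already present; 2 new (m, u)
Total nodes = 6 + 1 + 7 + 6 + 4 + 1 + 2 + 1 + 6 + 0 + 6 + 4 + 1 + 2 = 47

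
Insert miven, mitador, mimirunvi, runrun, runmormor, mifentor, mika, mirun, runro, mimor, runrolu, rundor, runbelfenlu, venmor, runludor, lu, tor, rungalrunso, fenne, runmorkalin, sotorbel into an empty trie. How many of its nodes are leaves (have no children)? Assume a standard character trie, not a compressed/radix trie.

20

Leaves are exactly the stored words that no other stored word extends.
Those words: "fenne", "lu", "mifentor", "mika", "mimirunvi", "mimor", "mirun", "mitador", "miven", "runbelfenlu", "rundor", "rungalrunso", "runludor", "runmorkalin", "runmormor", "runrolu", "runrun", "sotorbel", "tor", "venmor"
Leaf count: 20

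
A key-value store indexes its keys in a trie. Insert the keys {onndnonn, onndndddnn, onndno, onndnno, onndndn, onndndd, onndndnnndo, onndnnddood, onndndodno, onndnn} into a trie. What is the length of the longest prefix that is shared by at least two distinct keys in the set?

Look for the deepest trie node that still has at least two words in its subtree.
"onndndd" and "onndndddnn" agree on "onndndd" (7 characters) before diverging; nothing deeper is shared.
Longest shared-prefix length: 7

7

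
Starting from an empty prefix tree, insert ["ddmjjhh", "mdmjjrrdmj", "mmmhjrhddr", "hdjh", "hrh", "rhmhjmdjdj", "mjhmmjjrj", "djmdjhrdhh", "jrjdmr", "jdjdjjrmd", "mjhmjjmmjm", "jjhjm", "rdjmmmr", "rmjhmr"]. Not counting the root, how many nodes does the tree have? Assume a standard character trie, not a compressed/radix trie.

94

Insert word by word; a character creates a node only if that edge doesn't already exist:
  "ddmjjhh" → 7 new (d, d, m, j, j, h, h)
  "mdmjjrrdmj" → 10 new (m, d, m, j, j, r, r, d, m, j)
  "mmmhjrhddr" → prefix "m" already present; 9 new (m, m, h, j, r, h, d, d, r)
  "hdjh" → 4 new (h, d, j, h)
  "hrh" → prefix "h" already present; 2 new (r, h)
  "rhmhjmdjdj" → 10 new (r, h, m, h, j, m, d, j, d, j)
  "mjhmmjjrj" → prefix "m" already present; 8 new (j, h, m, m, j, j, r, j)
  "djmdjhrdhh" → prefix "d" already present; 9 new (j, m, d, j, h, r, d, h, h)
  "jrjdmr" → 6 new (j, r, j, d, m, r)
  "jdjdjjrmd" → prefix "j" already present; 8 new (d, j, d, j, j, r, m, d)
  "mjhmjjmmjm" → prefix "mjhm" already present; 6 new (j, j, m, m, j, m)
  "jjhjm" → prefix "j" already present; 4 new (j, h, j, m)
  "rdjmmmr" → prefix "r" already present; 6 new (d, j, m, m, m, r)
  "rmjhmr" → prefix "r" already present; 5 new (m, j, h, m, r)
Total nodes = 7 + 10 + 9 + 4 + 2 + 10 + 8 + 9 + 6 + 8 + 6 + 4 + 6 + 5 = 94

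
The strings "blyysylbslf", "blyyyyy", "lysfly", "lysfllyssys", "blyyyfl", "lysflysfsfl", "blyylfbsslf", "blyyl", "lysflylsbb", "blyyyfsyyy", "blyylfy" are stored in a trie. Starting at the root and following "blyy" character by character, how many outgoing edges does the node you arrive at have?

Walk "blyy" from the root, arriving at one node.
Characters that immediately follow "blyy" among the stored strings: {l, s, y}.
That node has 3 child edges.

3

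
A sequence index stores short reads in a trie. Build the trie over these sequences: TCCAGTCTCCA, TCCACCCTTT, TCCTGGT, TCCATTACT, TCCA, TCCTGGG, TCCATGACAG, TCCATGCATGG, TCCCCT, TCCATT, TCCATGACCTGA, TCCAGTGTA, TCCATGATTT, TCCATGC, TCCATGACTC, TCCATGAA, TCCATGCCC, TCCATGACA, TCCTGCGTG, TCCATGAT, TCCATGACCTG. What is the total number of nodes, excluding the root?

Insert word by word; a character creates a node only if that edge doesn't already exist:
  "TCCAGTCTCCA" → 11 new (T, C, C, A, G, T, C, T, C, C, A)
  "TCCACCCTTT" → prefix "TCCA" already present; 6 new (C, C, C, T, T, T)
  "TCCTGGT" → prefix "TCC" already present; 4 new (T, G, G, T)
  "TCCATTACT" → prefix "TCCA" already present; 5 new (T, T, A, C, T)
  "TCCA" → prefix "TCCA" already present; 0 new (none)
  "TCCTGGG" → prefix "TCCTGG" already present; 1 new (G)
  "TCCATGACAG" → prefix "TCCAT" already present; 5 new (G, A, C, A, G)
  "TCCATGCATGG" → prefix "TCCATG" already present; 5 new (C, A, T, G, G)
  "TCCCCT" → prefix "TCC" already present; 3 new (C, C, T)
  "TCCATT" → prefix "TCCATT" already present; 0 new (none)
  "TCCATGACCTGA" → prefix "TCCATGAC" already present; 4 new (C, T, G, A)
  "TCCAGTGTA" → prefix "TCCAGT" already present; 3 new (G, T, A)
  "TCCATGATTT" → prefix "TCCATGA" already present; 3 new (T, T, T)
  "TCCATGC" → prefix "TCCATGC" already present; 0 new (none)
  "TCCATGACTC" → prefix "TCCATGAC" already present; 2 new (T, C)
  "TCCATGAA" → prefix "TCCATGA" already present; 1 new (A)
  "TCCATGCCC" → prefix "TCCATGC" already present; 2 new (C, C)
  "TCCATGACA" → prefix "TCCATGACA" already present; 0 new (none)
  "TCCTGCGTG" → prefix "TCCTG" already present; 4 new (C, G, T, G)
  "TCCATGAT" → prefix "TCCATGAT" already present; 0 new (none)
  "TCCATGACCTG" → prefix "TCCATGACCTG" already present; 0 new (none)
Total nodes = 11 + 6 + 4 + 5 + 0 + 1 + 5 + 5 + 3 + 0 + 4 + 3 + 3 + 0 + 2 + 1 + 2 + 0 + 4 + 0 + 0 = 59

59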